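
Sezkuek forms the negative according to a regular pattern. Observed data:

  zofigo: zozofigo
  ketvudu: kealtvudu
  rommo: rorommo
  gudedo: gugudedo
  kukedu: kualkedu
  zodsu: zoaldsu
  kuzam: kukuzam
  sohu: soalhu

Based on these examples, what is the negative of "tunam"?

ketvudu and kuzam both begin with k- yet inflect differently (kealtvudu, kukuzam), so the first letter is not what conditions the rule; the final letter is.
"tunam" ends in -m. The one such stem in the data (kuzam → kukuzam) repeats the first consonant+vowel as a prefix (as do rommo, zofigo), so the same rule applies.
So tunam → tutunam.

tutunam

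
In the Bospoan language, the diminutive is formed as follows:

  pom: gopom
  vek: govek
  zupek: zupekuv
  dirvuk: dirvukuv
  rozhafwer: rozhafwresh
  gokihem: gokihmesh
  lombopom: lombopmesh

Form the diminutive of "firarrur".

firarrresh

"firarrur" has 3 vowels. The stems with 3 vowels (rozhafwer → rozhafwresh, gokihem → gokihmesh, lombopom → lombopmesh) delete the last vowel and add -esh.
The other patterns: stems with 1 vowel add the prefix go-; stems with 2 vowels add -uv.
So firarrur → firarrresh.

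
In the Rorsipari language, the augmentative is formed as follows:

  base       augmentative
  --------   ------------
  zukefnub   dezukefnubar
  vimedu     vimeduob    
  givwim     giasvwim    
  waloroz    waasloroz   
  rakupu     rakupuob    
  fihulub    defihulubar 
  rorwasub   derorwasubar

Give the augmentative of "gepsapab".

degepsapabar

fihulub and vimedu both have last vowel 'u' yet inflect differently (defihulubar, vimeduob), so the last vowel is not what conditions the rule; the final letter is.
"gepsapab" ends in -b. The stems ending in -b (fihulub → defihulubar, rorwasub → derorwasubar, zukefnub → dezukefnubar) add de- … -ar around the stem.
The other patterns: stems ending in -u add -ob; stems ending in -m or -z insert -as- after the first vowel.
So gepsapab → degepsapabar.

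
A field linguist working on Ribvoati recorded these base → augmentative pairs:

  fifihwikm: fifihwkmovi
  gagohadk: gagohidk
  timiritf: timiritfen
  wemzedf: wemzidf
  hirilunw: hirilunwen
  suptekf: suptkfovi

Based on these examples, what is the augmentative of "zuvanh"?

wemzedf and suptekf both end in -f yet inflect differently (wemzidf, suptkfovi), so the final letter is not what conditions the rule; the second-to-last letter is.
"zuvanh" has second-to-last letter 'n'. The one such stem in the data (hirilunw → hirilunwen) adds -en, so the same rule applies.
The other patterns: stems whose second-to-last letter is 'd' change the last vowel to 'i'; stems whose second-to-last letter is 'k' delete the last vowel and add -ovi.
So zuvanh → zuvanhen.

zuvanhen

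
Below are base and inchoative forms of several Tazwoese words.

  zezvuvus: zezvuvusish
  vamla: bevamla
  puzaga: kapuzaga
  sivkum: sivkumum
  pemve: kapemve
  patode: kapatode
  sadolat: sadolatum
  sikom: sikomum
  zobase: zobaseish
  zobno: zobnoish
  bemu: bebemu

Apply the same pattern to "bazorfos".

bebazorfos

"bazorfos" begins with b-. The one such stem in the data (bemu → bebemu) adds the prefix be-, so the same rule applies.
The other patterns: stems beginning with p- add the prefix ka-; stems beginning with s- add -um; stems beginning with z- add -ish.
So bazorfos → bebazorfos.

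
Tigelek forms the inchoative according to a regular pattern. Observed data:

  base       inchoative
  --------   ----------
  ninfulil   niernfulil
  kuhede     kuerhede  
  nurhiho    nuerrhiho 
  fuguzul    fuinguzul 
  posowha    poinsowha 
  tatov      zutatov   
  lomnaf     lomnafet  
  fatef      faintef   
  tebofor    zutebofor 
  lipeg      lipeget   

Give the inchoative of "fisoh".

fiinsoh

fatef and lomnaf both end in -f yet inflect differently (faintef, lomnafet), so the final letter is not what conditions the rule; the first letter is.
"fisoh" begins with f-. The stems beginning with f- (fatef → faintef, fuguzul → fuinguzul) insert -in- after the first vowel.
So fisoh → fiinsoh.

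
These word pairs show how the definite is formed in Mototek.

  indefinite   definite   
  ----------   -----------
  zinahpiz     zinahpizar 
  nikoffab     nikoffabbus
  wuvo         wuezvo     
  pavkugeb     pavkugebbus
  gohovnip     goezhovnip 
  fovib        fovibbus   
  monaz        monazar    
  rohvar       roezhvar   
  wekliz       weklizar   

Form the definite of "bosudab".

wekliz and fovib both have last vowel 'i' yet inflect differently (weklizar, fovibbus), so the last vowel is not what conditions the rule; the final letter is.
"bosudab" ends in -b. The stems ending in -b (fovib → fovibbus, pavkugeb → pavkugebbus, nikoffab → nikoffabbus) double the final consonant and add -us.
The other patterns: stems ending in -z add -ar; stems ending in -o, -p or -r insert -ez- after the first vowel.
So bosudab → bosudabbus.

bosudabbus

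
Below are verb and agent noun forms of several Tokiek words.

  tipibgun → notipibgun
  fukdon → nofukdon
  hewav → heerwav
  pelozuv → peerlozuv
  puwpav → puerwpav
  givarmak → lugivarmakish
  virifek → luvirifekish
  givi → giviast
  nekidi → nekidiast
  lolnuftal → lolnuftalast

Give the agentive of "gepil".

gepilast

"gepil" ends in -l. The one such stem in the data (lolnuftal → lolnuftalast) adds -ast, so the same rule applies.
The other patterns: stems ending in -n add the prefix no-; stems ending in -v insert -er- after the first vowel; stems ending in -k add lu- … -ish around the stem.
So gepil → gepilast.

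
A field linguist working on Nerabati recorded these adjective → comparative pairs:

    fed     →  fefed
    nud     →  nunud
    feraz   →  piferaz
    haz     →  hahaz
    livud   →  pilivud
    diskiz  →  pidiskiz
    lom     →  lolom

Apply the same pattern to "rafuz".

haz and diskiz both end in -z yet inflect differently (hahaz, pidiskiz), so the final letter is not what conditions the rule; the number of vowels is.
"rafuz" has 2 vowels. The stems with 2 vowels (diskiz → pidiskiz, livud → pilivud, feraz → piferaz) add the prefix pi-.
So rafuz → pirafuz.

pirafuz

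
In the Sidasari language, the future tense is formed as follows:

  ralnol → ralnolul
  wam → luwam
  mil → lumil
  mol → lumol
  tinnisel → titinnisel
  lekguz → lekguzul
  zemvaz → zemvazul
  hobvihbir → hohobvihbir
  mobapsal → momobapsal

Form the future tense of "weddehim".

weweddehim

mil and ralnol both end in -l yet inflect differently (lumil, ralnolul), so the final letter is not what conditions the rule; the number of vowels is.
"weddehim" has 3 vowels. The stems with 3 vowels (hobvihbir → hohobvihbir, mobapsal → momobapsal, tinnisel → titinnisel) repeat the first consonant+vowel as a prefix.
So weddehim → weweddehim.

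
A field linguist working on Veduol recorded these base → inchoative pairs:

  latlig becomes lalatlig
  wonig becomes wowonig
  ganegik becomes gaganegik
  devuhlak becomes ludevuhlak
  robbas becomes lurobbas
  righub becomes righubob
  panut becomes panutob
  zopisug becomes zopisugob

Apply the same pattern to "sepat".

ganegik and devuhlak both end in -k yet inflect differently (gaganegik, ludevuhlak), so the final letter is not what conditions the rule; the last vowel is.
"sepat" has last vowel 'a'. The stems whose last vowel is 'a' (devuhlak → ludevuhlak, robbas → lurobbas) add the prefix lu-.
The other patterns: stems whose last vowel is 'i' repeat the first consonant+vowel as a prefix; stems whose last vowel is 'u' add -ob.
So sepat → lusepat.

lusepat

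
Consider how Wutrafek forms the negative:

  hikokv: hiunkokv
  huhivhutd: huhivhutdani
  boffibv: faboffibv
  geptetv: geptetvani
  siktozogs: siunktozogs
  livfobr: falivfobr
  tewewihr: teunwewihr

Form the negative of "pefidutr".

"pefidutr" has second-to-last letter 't'. The stems whose second-to-last letter is 't' (huhivhutd → huhivhutdani, geptetv → geptetvani) add -ani.
So pefidutr → pefidutrani.

pefidutrani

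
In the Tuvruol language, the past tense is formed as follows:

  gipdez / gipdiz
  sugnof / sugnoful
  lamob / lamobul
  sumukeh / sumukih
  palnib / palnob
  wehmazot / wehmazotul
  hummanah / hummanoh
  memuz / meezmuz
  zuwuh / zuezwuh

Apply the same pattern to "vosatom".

vosatomul

lamob and palnib both end in -b yet inflect differently (lamobul, palnob), so the final letter is not what conditions the rule; the last vowel is.
"vosatom" has last vowel 'o'. The stems whose last vowel is 'o' (wehmazot → wehmazotul, sugnof → sugnoful, lamob → lamobul) add -ul.
So vosatom → vosatomul.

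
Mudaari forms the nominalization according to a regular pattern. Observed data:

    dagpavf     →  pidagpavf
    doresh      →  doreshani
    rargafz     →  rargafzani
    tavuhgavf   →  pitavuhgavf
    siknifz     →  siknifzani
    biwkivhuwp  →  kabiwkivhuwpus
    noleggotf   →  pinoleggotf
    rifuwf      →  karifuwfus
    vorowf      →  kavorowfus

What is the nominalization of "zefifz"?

vorowf and noleggotf both end in -f yet inflect differently (kavorowfus, pinoleggotf), so the final letter is not what conditions the rule; the second-to-last letter is.
"zefifz" has second-to-last letter 'f'. The stems whose second-to-last letter is 'f' (siknifz → siknifzani, rargafz → rargafzani) add -ani.
The other patterns: stems whose second-to-last letter is 'w' add ka- … -us around the stem; stems whose second-to-last letter is 't' or 'v' add the prefix pi-.
So zefifz → zefifzani.

zefifzani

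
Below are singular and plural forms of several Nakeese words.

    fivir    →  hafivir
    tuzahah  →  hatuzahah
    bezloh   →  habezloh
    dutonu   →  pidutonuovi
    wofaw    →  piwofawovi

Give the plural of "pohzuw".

"pohzuw" ends in -w. The one such stem in the data (wofaw → piwofawovi) adds pi- … -ovi around the stem, so the same rule applies.
So pohzuw → pipohzuwovi.

pipohzuwovi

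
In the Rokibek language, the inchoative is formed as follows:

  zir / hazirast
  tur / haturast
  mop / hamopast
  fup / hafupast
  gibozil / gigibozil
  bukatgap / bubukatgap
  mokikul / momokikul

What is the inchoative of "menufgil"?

mop and bukatgap both end in -p yet inflect differently (hamopast, bubukatgap), so the final letter is not what conditions the rule; the number of vowels is.
"menufgil" has 3 vowels. The stems with 3 vowels (gibozil → gigibozil, bukatgap → bubukatgap, mokikul → momokikul) repeat the first consonant+vowel as a prefix.
So menufgil → memenufgil.

memenufgil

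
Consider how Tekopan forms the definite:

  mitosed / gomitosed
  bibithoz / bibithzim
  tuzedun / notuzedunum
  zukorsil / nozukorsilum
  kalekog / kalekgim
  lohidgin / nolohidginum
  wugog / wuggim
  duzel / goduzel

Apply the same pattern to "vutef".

govutef

duzel and zukorsil both end in -l yet inflect differently (goduzel, nozukorsilum), so the final letter is not what conditions the rule; the last vowel is.
"vutef" has last vowel 'e'. The stems whose last vowel is 'e' (duzel → goduzel, mitosed → gomitosed) add the prefix go-.
The other patterns: stems whose last vowel is 'o' delete the last vowel and add -im; stems whose last vowel is 'i' or 'u' add no- … -um around the stem.
So vutef → govutef.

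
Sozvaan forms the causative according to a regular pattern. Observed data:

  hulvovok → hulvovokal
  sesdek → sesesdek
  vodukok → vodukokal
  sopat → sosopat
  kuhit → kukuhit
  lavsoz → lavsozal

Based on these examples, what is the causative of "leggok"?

leggokal

"leggok" has last vowel 'o'. The stems whose last vowel is 'o' (hulvovok → hulvovokal, vodukok → vodukokal, lavsoz → lavsozal) add -al.
So leggok → leggokal.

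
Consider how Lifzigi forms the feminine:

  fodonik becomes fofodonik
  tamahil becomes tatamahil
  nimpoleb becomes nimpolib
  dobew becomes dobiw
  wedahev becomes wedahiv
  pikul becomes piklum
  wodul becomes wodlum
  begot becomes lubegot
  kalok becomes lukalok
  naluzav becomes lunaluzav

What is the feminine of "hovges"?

hovgis

tamahil and pikul both end in -l yet inflect differently (tatamahil, piklum), so the final letter is not what conditions the rule; the last vowel is.
"hovges" has last vowel 'e'. The stems whose last vowel is 'e' (nimpoleb → nimpolib, dobew → dobiw, wedahev → wedahiv) change the last vowel to 'i'.
So hovges → hovgis.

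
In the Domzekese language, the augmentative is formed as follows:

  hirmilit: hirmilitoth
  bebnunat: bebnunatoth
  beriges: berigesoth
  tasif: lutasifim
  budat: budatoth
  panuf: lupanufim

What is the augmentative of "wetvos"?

"wetvos" ends in -s. The one such stem in the data (beriges → berigesoth) adds -oth, so the same rule applies.
The other pattern: stems ending in -f add lu- … -im around the stem.
So wetvos → wetvosoth.

wetvosoth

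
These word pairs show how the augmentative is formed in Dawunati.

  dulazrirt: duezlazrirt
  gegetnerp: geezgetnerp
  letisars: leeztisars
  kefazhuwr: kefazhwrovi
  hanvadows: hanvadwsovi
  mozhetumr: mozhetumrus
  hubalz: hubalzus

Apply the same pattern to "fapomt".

fapomtus

"fapomt" has second-to-last letter 'm'. The one such stem in the data (mozhetumr → mozhetumrus) adds -us, so the same rule applies.
So fapomt → fapomtus.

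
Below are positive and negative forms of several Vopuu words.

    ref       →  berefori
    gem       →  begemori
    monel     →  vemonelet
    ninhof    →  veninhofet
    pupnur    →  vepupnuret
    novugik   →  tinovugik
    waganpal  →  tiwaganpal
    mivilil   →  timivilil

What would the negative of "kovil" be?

"kovil" has 2 vowels. The stems with 2 vowels (monel → vemonelet, ninhof → veninhofet, pupnur → vepupnuret) add ve- … -et around the stem.
The other patterns: stems with 1 vowel add be- … -ori around the stem; stems with 3 vowels add the prefix ti-.
So kovil → vekovilet.

vekovilet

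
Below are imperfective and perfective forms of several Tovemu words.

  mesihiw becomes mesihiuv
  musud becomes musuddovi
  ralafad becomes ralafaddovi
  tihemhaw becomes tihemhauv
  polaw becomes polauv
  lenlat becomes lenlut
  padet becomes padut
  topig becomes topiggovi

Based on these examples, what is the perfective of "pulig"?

puliggovi

"pulig" ends in -g. The one such stem in the data (topig → topiggovi) doubles the final consonant and adds -ovi (as do musud, ralafad), so the same rule applies.
So pulig → puliggovi.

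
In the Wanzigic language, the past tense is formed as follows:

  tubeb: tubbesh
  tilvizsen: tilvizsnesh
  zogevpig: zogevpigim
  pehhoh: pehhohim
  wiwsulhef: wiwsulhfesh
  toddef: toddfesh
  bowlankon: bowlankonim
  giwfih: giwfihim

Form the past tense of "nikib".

tilvizsen and bowlankon both end in -n yet inflect differently (tilvizsnesh, bowlankonim), so the final letter is not what conditions the rule; the last vowel is.
"nikib" has last vowel 'i'. The stems whose last vowel is 'i' (giwfih → giwfihim, zogevpig → zogevpigim) add -im.
The other pattern: stems whose last vowel is 'e' delete the last vowel and add -esh.
So nikib → nikibim.

nikibim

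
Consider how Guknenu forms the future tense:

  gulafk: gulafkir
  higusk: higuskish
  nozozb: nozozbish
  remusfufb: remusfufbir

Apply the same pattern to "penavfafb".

nozozb and remusfufb both end in -b yet inflect differently (nozozbish, remusfufbir), so the final letter is not what conditions the rule; the second-to-last letter is.
"penavfafb" has second-to-last letter 'f'. The stems whose second-to-last letter is 'f' (remusfufb → remusfufbir, gulafk → gulafkir) add -ir.
So penavfafb → penavfafbir.

penavfafbir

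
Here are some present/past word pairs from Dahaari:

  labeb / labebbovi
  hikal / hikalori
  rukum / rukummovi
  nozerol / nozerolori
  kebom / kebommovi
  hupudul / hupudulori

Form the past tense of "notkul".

notkulori

hupudul and rukum both have last vowel 'u' yet inflect differently (hupudulori, rukummovi), so the last vowel is not what conditions the rule; the final letter is.
"notkul" ends in -l. The stems ending in -l (hikal → hikalori, nozerol → nozerolori, hupudul → hupudulori) add -ori.
So notkul → notkulori.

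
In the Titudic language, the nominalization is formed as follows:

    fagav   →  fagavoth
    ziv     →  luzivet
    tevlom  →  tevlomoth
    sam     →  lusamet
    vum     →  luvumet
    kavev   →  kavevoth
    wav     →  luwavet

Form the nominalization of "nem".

kavev and wav both end in -v yet inflect differently (kavevoth, luwavet), so the final letter is not what conditions the rule; the number of vowels is.
"nem" has 1 vowel. The stems with 1 vowel (wav → luwavet, sam → lusamet, vum → luvumet) add lu- … -et around the stem.
The other pattern: stems with 2 vowels add -oth.
So nem → lunemet.

lunemet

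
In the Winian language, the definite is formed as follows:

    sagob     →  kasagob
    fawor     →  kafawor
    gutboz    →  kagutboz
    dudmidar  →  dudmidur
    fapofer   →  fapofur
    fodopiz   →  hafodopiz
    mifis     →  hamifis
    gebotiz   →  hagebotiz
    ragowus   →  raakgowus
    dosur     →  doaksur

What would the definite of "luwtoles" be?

luwtolus

fawor and dudmidar both end in -r yet inflect differently (kafawor, dudmidur), so the final letter is not what conditions the rule; the last vowel is.
"luwtoles" has last vowel 'e'. The one such stem in the data (fapofer → fapofur) changes the last vowel to 'u' (as does dudmidar), so the same rule applies.
So luwtoles → luwtolus.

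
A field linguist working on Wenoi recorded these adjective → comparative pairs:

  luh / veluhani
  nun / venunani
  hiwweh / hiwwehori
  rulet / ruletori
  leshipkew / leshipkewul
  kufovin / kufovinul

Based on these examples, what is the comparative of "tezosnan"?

luh and hiwweh both end in -h yet inflect differently (veluhani, hiwwehori), so the final letter is not what conditions the rule; the number of vowels is.
"tezosnan" has 3 vowels. The stems with 3 vowels (kufovin → kufovinul, leshipkew → leshipkewul) add -ul.
The other patterns: stems with 1 vowel add ve- … -ani around the stem; stems with 2 vowels add -ori.
So tezosnan → tezosnanul.

tezosnanul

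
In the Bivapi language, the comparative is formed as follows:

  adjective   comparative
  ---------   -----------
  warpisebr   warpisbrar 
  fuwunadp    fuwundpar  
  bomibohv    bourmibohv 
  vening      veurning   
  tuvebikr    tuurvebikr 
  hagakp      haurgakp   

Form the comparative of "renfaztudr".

renfaztdrar

warpisebr and tuvebikr both end in -r yet inflect differently (warpisbrar, tuurvebikr), so the final letter is not what conditions the rule; the second-to-last letter is.
"renfaztudr" has second-to-last letter 'd'. The one such stem in the data (fuwunadp → fuwundpar) deletes the last vowel and adds -ar (as does warpisebr), so the same rule applies.
So renfaztudr → renfaztdrar.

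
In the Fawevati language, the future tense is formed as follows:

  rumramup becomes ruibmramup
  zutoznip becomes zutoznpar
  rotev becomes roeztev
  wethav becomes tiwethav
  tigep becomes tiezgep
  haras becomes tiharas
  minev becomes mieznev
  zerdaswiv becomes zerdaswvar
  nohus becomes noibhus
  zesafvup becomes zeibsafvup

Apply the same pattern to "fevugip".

wethav and minev both end in -v yet inflect differently (tiwethav, mieznev), so the final letter is not what conditions the rule; the last vowel is.
"fevugip" has last vowel 'i'. The stems whose last vowel is 'i' (zutoznip → zutoznpar, zerdaswiv → zerdaswvar) delete the last vowel and add -ar.
So fevugip → fevugpar.

fevugpar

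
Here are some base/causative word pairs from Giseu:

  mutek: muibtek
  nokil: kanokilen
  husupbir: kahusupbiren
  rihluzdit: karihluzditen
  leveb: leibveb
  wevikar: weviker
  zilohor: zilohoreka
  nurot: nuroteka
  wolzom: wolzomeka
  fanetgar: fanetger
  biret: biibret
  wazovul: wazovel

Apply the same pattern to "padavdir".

kapadavdiren

"padavdir" has last vowel 'i'. The stems whose last vowel is 'i' (rihluzdit → karihluzditen, husupbir → kahusupbiren, nokil → kanokilen) add ka- … -en around the stem.
So padavdir → kapadavdiren.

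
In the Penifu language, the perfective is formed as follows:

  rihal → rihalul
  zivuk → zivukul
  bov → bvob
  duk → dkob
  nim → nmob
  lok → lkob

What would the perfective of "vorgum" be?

vorgumul

zivuk and duk both end in -k yet inflect differently (zivukul, dkob), so the final letter is not what conditions the rule; the number of vowels is.
"vorgum" has 2 vowels. The stems with 2 vowels (rihal → rihalul, zivuk → zivukul) add -ul.
So vorgum → vorgumul.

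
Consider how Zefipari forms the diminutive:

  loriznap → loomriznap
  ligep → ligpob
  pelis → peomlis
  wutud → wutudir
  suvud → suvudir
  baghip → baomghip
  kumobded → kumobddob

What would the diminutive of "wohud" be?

"wohud" has last vowel 'u'. The stems whose last vowel is 'u' (wutud → wutudir, suvud → suvudir) add -ir.
So wohud → wohudir.

wohudir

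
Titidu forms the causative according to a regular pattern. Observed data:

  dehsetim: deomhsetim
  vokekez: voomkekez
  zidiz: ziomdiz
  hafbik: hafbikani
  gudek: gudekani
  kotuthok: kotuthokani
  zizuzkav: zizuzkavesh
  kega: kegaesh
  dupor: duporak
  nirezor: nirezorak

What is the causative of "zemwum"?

dehsetim and hafbik both have last vowel 'i' yet inflect differently (deomhsetim, hafbikani), so the last vowel is not what conditions the rule; the final letter is.
"zemwum" ends in -m. The one such stem in the data (dehsetim → deomhsetim) inserts -om- after the first vowel (as do vokekez, zidiz), so the same rule applies.
The other patterns: stems ending in -k add -ani; stems ending in -a or -v add -esh; stems ending in -r add -ak.
So zemwum → zeommwum.

zeommwum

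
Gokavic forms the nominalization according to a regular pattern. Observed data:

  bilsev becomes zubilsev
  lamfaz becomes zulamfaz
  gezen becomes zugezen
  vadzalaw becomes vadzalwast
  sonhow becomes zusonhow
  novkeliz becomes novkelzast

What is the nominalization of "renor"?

sonhow and vadzalaw both end in -w yet inflect differently (zusonhow, vadzalwast), so the final letter is not what conditions the rule; the number of vowels is.
"renor" has 2 vowels. The stems with 2 vowels (lamfaz → zulamfaz, bilsev → zubilsev, gezen → zugezen) add the prefix zu-.
The other pattern: stems with 3 vowels delete the last vowel and add -ast.
So renor → zurenor.

zurenor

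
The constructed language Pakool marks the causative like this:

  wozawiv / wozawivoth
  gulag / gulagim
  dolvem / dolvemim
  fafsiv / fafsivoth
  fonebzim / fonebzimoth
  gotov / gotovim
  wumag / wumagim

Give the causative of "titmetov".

"titmetov" has last vowel 'o'. The one such stem in the data (gotov → gotovim) adds -im, so the same rule applies.
So titmetov → titmetovim.

titmetovim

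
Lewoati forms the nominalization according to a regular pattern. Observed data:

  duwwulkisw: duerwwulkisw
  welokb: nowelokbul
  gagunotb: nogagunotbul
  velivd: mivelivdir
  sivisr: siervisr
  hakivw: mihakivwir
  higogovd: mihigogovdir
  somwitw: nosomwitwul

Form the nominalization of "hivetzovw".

"hivetzovw" has second-to-last letter 'v'. The stems whose second-to-last letter is 'v' (velivd → mivelivdir, hakivw → mihakivwir, higogovd → mihigogovdir) add mi- … -ir around the stem.
So hivetzovw → mihivetzovwir.

mihivetzovwir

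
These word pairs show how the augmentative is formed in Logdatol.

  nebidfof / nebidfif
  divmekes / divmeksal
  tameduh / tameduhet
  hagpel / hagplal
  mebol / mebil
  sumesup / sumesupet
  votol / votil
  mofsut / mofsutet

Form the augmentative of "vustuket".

vustuktal

"vustuket" has last vowel 'e'. The stems whose last vowel is 'e' (divmekes → divmeksal, hagpel → hagplal) delete the last vowel and add -al.
The other patterns: stems whose last vowel is 'o' change the last vowel to 'i'; stems whose last vowel is 'u' add -et.
So vustuket → vustuktal.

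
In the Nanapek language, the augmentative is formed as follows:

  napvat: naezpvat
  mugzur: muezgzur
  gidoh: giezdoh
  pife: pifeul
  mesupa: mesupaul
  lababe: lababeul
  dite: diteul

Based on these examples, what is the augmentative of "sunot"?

sueznot

"sunot" ends in a consonant. The stems ending in a consonant (napvat → naezpvat, mugzur → muezgzur, gidoh → giezdoh) insert -ez- after the first vowel.
So sunot → sueznot.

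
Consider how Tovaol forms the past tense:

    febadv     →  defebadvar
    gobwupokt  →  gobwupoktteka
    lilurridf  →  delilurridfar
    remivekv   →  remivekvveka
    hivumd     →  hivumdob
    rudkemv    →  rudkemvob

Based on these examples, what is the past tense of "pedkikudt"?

"pedkikudt" has second-to-last letter 'd'. The stems whose second-to-last letter is 'd' (febadv → defebadvar, lilurridf → delilurridfar) add de- … -ar around the stem.
The other patterns: stems whose second-to-last letter is 'm' add -ob; stems whose second-to-last letter is 'k' double the final consonant and add -eka.
So pedkikudt → depedkikudtar.

depedkikudtar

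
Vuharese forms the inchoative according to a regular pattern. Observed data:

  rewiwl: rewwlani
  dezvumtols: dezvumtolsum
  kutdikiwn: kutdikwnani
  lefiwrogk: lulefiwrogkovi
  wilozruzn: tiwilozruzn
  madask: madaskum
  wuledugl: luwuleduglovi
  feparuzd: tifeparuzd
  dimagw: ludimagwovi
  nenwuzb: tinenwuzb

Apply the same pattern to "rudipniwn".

rewiwl and wuledugl both end in -l yet inflect differently (rewwlani, luwuleduglovi), so the final letter is not what conditions the rule; the second-to-last letter is.
"rudipniwn" has second-to-last letter 'w'. The stems whose second-to-last letter is 'w' (kutdikiwn → kutdikwnani, rewiwl → rewwlani) delete the last vowel and add -ani.
So rudipniwn → rudipnwnani.

rudipnwnani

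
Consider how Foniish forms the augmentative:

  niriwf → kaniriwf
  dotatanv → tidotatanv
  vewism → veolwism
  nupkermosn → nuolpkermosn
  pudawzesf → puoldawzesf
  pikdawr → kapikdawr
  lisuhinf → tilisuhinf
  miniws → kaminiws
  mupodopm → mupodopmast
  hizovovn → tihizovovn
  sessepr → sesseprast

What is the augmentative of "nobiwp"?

kanobiwp

sessepr and pikdawr both end in -r yet inflect differently (sesseprast, kapikdawr), so the final letter is not what conditions the rule; the second-to-last letter is.
"nobiwp" has second-to-last letter 'w'. The stems whose second-to-last letter is 'w' (pikdawr → kapikdawr, miniws → kaminiws, niriwf → kaniriwf) add the prefix ka-.
The other patterns: stems whose second-to-last letter is 'p' add -ast; stems whose second-to-last letter is 's' insert -ol- after the first vowel; stems whose second-to-last letter is 'n' or 'v' add the prefix ti-.
So nobiwp → kanobiwp.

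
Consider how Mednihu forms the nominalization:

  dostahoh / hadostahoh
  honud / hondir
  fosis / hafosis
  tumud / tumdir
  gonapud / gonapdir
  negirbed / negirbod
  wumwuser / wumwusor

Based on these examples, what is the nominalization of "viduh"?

"viduh" has last vowel 'u'. The stems whose last vowel is 'u' (gonapud → gonapdir, tumud → tumdir, honud → hondir) delete the last vowel and add -ir.
The other patterns: stems whose last vowel is 'e' change the last vowel to 'o'; stems whose last vowel is 'i' or 'o' add the prefix ha-.
So viduh → vidhir.

vidhir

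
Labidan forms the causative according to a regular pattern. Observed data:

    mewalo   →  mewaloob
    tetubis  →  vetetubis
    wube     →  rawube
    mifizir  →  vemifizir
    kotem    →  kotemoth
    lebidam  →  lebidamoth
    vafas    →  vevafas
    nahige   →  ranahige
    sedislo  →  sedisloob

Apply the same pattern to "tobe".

ratobe

wube and kotem both have last vowel 'e' yet inflect differently (rawube, kotemoth), so the last vowel is not what conditions the rule; the final letter is.
"tobe" ends in -e. The stems ending in -e (wube → rawube, nahige → ranahige) add the prefix ra-.
So tobe → ratobe.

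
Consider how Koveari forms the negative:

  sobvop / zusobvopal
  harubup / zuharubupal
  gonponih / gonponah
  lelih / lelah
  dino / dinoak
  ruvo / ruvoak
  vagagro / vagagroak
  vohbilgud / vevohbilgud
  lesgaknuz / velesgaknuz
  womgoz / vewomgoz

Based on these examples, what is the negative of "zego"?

zegoak

sobvop and dino both have last vowel 'o' yet inflect differently (zusobvopal, dinoak), so the last vowel is not what conditions the rule; the final letter is.
"zego" ends in -o. The stems ending in -o (dino → dinoak, ruvo → ruvoak, vagagro → vagagroak) add -ak.
The other patterns: stems ending in -p add zu- … -al around the stem; stems ending in -h change the last vowel to 'a'; stems ending in -d or -z add the prefix ve-.
So zego → zegoak.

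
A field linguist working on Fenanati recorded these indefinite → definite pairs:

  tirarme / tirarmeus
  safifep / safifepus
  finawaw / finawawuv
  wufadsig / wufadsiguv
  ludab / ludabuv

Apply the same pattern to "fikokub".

fikokubuv

tirarme and finawaw both have 3 vowels yet inflect differently (tirarmeus, finawawuv), so the number of vowels is not what conditions the rule; the final letter is.
"fikokub" ends in -b. The one such stem in the data (ludab → ludabuv) adds -uv, so the same rule applies.
So fikokub → fikokubuv.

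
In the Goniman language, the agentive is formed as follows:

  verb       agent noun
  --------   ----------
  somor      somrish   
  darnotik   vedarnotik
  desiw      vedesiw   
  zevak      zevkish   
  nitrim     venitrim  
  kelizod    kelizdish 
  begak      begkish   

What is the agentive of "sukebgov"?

darnotik and begak both end in -k yet inflect differently (vedarnotik, begkish), so the final letter is not what conditions the rule; the last vowel is.
"sukebgov" has last vowel 'o'. The stems whose last vowel is 'o' (kelizod → kelizdish, somor → somrish) delete the last vowel and add -ish.
The other pattern: stems whose last vowel is 'i' add the prefix ve-.
So sukebgov → sukebgvish.

sukebgvish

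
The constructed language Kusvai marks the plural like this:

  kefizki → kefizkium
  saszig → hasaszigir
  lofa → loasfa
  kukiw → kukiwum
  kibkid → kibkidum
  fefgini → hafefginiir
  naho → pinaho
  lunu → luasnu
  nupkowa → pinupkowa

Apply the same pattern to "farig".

lofa and nupkowa both end in -a yet inflect differently (loasfa, pinupkowa), so the final letter is not what conditions the rule; the first letter is.
"farig" begins with f-. The one such stem in the data (fefgini → hafefginiir) adds ha- … -ir around the stem, so the same rule applies.
The other patterns: stems beginning with k- add -um; stems beginning with l- insert -as- after the first vowel; stems beginning with n- add the prefix pi-.
So farig → hafarigir.

hafarigir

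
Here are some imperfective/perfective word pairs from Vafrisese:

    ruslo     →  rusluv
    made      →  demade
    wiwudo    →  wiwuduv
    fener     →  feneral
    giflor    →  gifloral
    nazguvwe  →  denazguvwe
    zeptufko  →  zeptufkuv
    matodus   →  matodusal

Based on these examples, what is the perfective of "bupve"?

"bupve" ends in -e. The stems ending in -e (made → demade, nazguvwe → denazguvwe) add the prefix de-.
The other patterns: stems ending in -o drop the final letter and add -uv; stems ending in -r or -s add -al.
So bupve → debupve.

debupve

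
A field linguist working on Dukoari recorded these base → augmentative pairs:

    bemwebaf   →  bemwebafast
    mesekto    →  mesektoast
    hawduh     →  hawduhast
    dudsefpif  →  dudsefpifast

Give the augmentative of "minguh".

Every pair shown (bemwebaf → bemwebafast, mesekto → mesektoast, hawduh → hawduhast, …) follows the same rule: add -ast.
So minguh → minguhast.

minguhast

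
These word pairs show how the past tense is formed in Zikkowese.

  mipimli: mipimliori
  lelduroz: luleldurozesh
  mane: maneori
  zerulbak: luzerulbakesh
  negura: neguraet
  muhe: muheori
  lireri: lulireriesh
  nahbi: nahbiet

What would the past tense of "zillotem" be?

"zillotem" begins with z-. The one such stem in the data (zerulbak → luzerulbakesh) adds lu- … -esh around the stem, so the same rule applies.
So zillotem → luzillotemesh.

luzillotemesh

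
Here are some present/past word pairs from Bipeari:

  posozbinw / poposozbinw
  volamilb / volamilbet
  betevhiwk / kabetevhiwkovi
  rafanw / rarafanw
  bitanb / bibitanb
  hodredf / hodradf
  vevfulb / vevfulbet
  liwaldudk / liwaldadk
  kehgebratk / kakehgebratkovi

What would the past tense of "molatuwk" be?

kamolatuwkovi

volamilb and bitanb both end in -b yet inflect differently (volamilbet, bibitanb), so the final letter is not what conditions the rule; the second-to-last letter is.
"molatuwk" has second-to-last letter 'w'. The one such stem in the data (betevhiwk → kabetevhiwkovi) adds ka- … -ovi around the stem, so the same rule applies.
So molatuwk → kamolatuwkovi.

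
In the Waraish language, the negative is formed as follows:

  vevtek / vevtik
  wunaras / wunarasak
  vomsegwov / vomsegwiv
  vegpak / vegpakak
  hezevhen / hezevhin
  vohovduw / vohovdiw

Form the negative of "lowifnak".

lowifnakak

vegpak and vevtek both end in -k yet inflect differently (vegpakak, vevtik), so the final letter is not what conditions the rule; the last vowel is.
"lowifnak" has last vowel 'a'. The stems whose last vowel is 'a' (vegpak → vegpakak, wunaras → wunarasak) add -ak.
So lowifnak → lowifnakak.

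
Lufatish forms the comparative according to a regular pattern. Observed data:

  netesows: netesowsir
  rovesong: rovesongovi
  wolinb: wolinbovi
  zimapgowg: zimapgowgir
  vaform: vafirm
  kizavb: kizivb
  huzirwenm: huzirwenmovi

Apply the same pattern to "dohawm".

dohawmir

rovesong and zimapgowg both end in -g yet inflect differently (rovesongovi, zimapgowgir), so the final letter is not what conditions the rule; the second-to-last letter is.
"dohawm" has second-to-last letter 'w'. The stems whose second-to-last letter is 'w' (zimapgowg → zimapgowgir, netesows → netesowsir) add -ir.
So dohawm → dohawmir.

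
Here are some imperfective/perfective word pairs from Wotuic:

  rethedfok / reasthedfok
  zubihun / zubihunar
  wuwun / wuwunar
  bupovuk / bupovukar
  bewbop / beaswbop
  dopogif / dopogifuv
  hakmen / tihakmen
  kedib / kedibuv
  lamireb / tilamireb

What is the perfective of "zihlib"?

bupovuk and rethedfok both end in -k yet inflect differently (bupovukar, reasthedfok), so the final letter is not what conditions the rule; the last vowel is.
"zihlib" has last vowel 'i'. The stems whose last vowel is 'i' (kedib → kedibuv, dopogif → dopogifuv) add -uv.
The other patterns: stems whose last vowel is 'u' add -ar; stems whose last vowel is 'o' insert -as- after the first vowel; stems whose last vowel is 'e' add the prefix ti-.
So zihlib → zihlibuv.

zihlibuv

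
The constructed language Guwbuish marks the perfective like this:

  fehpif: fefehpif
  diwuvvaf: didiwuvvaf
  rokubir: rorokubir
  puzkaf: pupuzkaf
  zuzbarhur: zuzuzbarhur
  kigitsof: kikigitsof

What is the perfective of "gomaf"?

gogomaf

Every pair shown (fehpif → fefehpif, diwuvvaf → didiwuvvaf, rokubir → rorokubir, …) follows the same rule: repeat the first consonant+vowel as a prefix.
So gomaf → gogomaf.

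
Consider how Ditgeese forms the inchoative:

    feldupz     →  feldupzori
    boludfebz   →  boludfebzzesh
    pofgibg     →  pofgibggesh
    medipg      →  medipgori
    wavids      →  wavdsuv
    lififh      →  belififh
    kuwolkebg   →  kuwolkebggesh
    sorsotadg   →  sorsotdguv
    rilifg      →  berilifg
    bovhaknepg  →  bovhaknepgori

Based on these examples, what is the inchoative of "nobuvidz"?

sorsotadg and pofgibg both end in -g yet inflect differently (sorsotdguv, pofgibggesh), so the final letter is not what conditions the rule; the second-to-last letter is.
"nobuvidz" has second-to-last letter 'd'. The stems whose second-to-last letter is 'd' (wavids → wavdsuv, sorsotadg → sorsotdguv) delete the last vowel and add -uv.
So nobuvidz → nobuvdzuv.

nobuvdzuv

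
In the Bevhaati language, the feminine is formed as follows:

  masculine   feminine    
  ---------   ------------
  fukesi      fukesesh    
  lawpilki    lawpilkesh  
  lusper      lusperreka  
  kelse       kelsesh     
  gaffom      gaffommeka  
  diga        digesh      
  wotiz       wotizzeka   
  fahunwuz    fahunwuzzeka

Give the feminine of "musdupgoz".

musdupgozzeka

lawpilki and wotiz both have last vowel 'i' yet inflect differently (lawpilkesh, wotizzeka), so the last vowel is not what conditions the rule; whether the stem ends in a vowel or a consonant is.
"musdupgoz" ends in a consonant. The stems ending in a consonant (gaffom → gaffommeka, fahunwuz → fahunwuzzeka, wotiz → wotizzeka) double the final consonant and add -eka.
The other pattern: stems ending in a vowel drop the final letter and add -esh.
So musdupgoz → musdupgozzeka.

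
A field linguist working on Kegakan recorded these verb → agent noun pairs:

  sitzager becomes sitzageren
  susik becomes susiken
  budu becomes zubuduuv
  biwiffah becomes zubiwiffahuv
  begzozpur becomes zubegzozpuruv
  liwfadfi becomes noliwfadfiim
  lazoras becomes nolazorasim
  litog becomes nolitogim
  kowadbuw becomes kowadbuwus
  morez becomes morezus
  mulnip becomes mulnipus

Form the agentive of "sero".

sitzager and begzozpur both end in -r yet inflect differently (sitzageren, zubegzozpuruv), so the final letter is not what conditions the rule; the first letter is.
"sero" begins with s-. The stems beginning with s- (sitzager → sitzageren, susik → susiken) add -en.
So sero → seroen.

seroen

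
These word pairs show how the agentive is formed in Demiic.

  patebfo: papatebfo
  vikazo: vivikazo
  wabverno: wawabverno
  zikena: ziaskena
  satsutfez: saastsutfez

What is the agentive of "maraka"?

maasraka

"maraka" ends in -a. The one such stem in the data (zikena → ziaskena) inserts -as- after the first vowel (as does satsutfez), so the same rule applies.
The other pattern: stems ending in -o repeat the first consonant+vowel as a prefix.
So maraka → maasraka.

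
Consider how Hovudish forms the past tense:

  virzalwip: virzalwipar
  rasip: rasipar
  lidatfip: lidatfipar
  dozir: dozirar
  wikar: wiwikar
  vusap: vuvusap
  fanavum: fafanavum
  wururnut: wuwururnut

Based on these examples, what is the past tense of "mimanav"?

dozir and wikar both end in -r yet inflect differently (dozirar, wiwikar), so the final letter is not what conditions the rule; the last vowel is.
"mimanav" has last vowel 'a'. The stems whose last vowel is 'a' (wikar → wiwikar, vusap → vuvusap) repeat the first consonant+vowel as a prefix.
The other pattern: stems whose last vowel is 'i' add -ar.
So mimanav → mimimanav.

mimimanav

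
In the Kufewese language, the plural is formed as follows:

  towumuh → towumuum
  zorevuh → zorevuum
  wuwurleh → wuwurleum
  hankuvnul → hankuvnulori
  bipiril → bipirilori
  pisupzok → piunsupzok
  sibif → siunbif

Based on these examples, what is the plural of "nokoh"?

nokoum

"nokoh" ends in -h. The stems ending in -h (towumuh → towumuum, zorevuh → zorevuum, wuwurleh → wuwurleum) drop the final letter and add -um.
The other patterns: stems ending in -l add -ori; stems ending in -f or -k insert -un- after the first vowel.
So nokoh → nokoum.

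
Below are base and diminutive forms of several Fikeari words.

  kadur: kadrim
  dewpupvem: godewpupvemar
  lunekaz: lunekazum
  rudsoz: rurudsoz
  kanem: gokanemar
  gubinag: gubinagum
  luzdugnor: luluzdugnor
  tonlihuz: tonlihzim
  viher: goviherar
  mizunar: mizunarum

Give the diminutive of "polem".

gopolemar

viher and kadur both end in -r yet inflect differently (goviherar, kadrim), so the final letter is not what conditions the rule; the last vowel is.
"polem" has last vowel 'e'. The stems whose last vowel is 'e' (dewpupvem → godewpupvemar, kanem → gokanemar, viher → goviherar) add go- … -ar around the stem.
The other patterns: stems whose last vowel is 'u' delete the last vowel and add -im; stems whose last vowel is 'a' add -um; stems whose last vowel is 'o' repeat the first consonant+vowel as a prefix.
So polem → gopolemar.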